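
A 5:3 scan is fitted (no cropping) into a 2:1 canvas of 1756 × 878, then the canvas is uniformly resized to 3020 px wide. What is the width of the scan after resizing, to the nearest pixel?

In the 1756×878 frame the scan fills the height: width = 878 × 5/3 ≈ 1463.33 px.
Scaling 1756 → 3020 is ×1.7198, so the width becomes 1463.33 × 1.7198 ≈ 2516.67 px.

2517 px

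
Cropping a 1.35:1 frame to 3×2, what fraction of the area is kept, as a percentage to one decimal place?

Going from 1.35:1 to 3×2 means cutting height while keeping width.
Area ratio = (1.350)/(1.500) = 90.00% retained.

90.0%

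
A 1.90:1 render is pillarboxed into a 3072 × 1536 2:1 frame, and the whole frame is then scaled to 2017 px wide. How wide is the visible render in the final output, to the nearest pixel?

1916 px

At 3072×1536 the render is height-limited, so width = 1536 × 1.900 ≈ 2918.40 px.
The frame scales by 2017/3072 = 0.6566; 2918.40 × 0.6566 ≈ 1916.15 px.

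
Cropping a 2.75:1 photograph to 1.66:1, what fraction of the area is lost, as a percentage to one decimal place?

Going from 2.75:1 to 1.66:1 means cutting width while keeping height.
Area ratio = (1.660)/(2.750) = 60.36%; the remaining 39.64% is cropped out.

39.6%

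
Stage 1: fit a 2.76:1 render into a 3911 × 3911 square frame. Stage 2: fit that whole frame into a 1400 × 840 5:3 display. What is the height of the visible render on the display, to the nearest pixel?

First fit — 2.76:1 into 3911×3911 spans the width: 3911.00 × 1417.03.
The square canvas is height-limited in 1400×840, giving 840.00 × 840.00; scale factor 0.2148.
So the render's height is 1417.03 × 0.2148 ≈ 304.35.

304 px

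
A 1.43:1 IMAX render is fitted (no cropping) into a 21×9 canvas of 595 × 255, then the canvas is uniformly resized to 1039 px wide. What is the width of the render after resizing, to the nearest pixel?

At 595×255 the render is height-limited, so width = 255 × 1.430 ≈ 364.65 px.
Scaling 595 → 1039 is ×1.7462, so the width becomes 364.65 × 1.7462 ≈ 636.76 px.

637 px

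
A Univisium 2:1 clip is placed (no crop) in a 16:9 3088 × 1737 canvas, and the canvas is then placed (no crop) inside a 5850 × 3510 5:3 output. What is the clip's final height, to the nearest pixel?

First fit — Univisium 2:1 into 3088×1737 spans the width: 3088.00 × 1544.00.
The 16:9 canvas is width-limited in 5850×3510, giving 5850.00 × 3290.62; scale factor 1.8944.
So the clip's height is 1544.00 × 1.8944 ≈ 2925.00.

2925 px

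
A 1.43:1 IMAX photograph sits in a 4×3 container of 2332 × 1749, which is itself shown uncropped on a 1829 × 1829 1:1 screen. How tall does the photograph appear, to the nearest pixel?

1279 px

First fit — 1.43:1 IMAX into 2332×1749 spans the width: 2332.00 × 1630.77.
The 4×3 canvas is width-limited in 1829×1829, giving 1829.00 × 1371.75; scale factor 0.7843.
Applying the same ×0.7843: 1630.77 → 1279.02.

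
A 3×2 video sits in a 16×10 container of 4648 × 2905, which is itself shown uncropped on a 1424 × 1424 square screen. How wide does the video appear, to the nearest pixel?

1335 px

Inside the 4648×2905 canvas the video is height-limited at 4357.50 × 2905.00.
Second fit — the 16×10 canvas into 1424×1424 spans the width: 1424.00 × 890.00 (×0.3064 from 4648×2905).
Applying the same ×0.3064: 4357.50 → 1335.00.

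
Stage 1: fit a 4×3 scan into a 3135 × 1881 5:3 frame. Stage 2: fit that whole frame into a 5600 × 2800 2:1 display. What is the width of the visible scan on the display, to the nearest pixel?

First fit — 4×3 into 3135×1881 spans the height: 2508.00 × 1881.00.
Second fit — the 5:3 canvas into 5600×2800 spans the height: 4666.67 × 2800.00 (×1.4886 from 3135×1881).
So the scan's width is 2508.00 × 1.4886 ≈ 3733.33.

3733 px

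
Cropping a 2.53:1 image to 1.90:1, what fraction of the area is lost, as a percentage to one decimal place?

Going from 2.53:1 to 1.90:1 means cutting width while keeping height.
(1.900)/(2.530) ≈ 0.751 of the area survives, leaving 24.90% discarded.

24.9%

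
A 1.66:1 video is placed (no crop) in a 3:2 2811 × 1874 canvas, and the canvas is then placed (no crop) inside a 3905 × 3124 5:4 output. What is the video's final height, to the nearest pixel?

2352 px

Inside the 2811×1874 canvas the video is width-limited at 2811.00 × 1693.37.
3:2 in 3905×3124: fills the width, so the intermediate becomes 3905.00 × 2603.33 — a scale of ×1.3892.
Applying the same ×1.3892: 1693.37 → 2352.41.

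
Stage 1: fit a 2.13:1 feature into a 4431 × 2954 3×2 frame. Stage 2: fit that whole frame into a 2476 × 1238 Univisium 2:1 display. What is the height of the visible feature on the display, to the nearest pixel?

First fit — 2.13:1 into 4431×2954 spans the width: 4431.00 × 2080.28.
The 3×2 canvas is height-limited in 2476×1238, giving 1857.00 × 1238.00; scale factor 0.4191.
So the feature's height is 2080.28 × 0.4191 ≈ 871.83.

872 px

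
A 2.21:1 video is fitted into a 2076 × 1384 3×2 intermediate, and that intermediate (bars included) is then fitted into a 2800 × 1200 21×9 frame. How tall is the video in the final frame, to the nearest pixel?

814 px

2.21:1 in 2076×1384: fills the width, so the video is 2076.00 × 939.37.
The 3×2 canvas is height-limited in 2800×1200, giving 1800.00 × 1200.00; scale factor 0.8671.
So the video's height is 939.37 × 0.8671 ≈ 814.48.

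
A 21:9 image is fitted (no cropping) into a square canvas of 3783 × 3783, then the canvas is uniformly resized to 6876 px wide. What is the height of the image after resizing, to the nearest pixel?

In the 3783×3783 frame the image fills the width: height = 3783 × 9/21 ≈ 1621.29 px.
The frame scales by 6876/3783 = 1.8176; 1621.29 × 1.8176 ≈ 2946.86 px.

2947 px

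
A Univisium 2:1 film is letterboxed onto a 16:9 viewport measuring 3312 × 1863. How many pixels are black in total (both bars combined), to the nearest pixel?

685584 pixels

Since 2.000 > 1.778, the film is width-limited.
The film is 3312 × 1/2 ≈ 1656.0000 px tall.
1863 − 1656.0000 = 207.0000 px of bars.
Across the 3312-px span: 207.0000 × 3312 ≈ 685584 px.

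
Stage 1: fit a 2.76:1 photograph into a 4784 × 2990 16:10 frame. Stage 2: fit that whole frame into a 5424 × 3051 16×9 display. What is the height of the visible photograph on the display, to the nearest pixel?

1769 px

First fit — 2.76:1 into 4784×2990 spans the width: 4784.00 × 1733.33.
16:10 in 5424×3051: fills the height, so the intermediate becomes 4881.60 × 3051.00 — a scale of ×1.0204.
So the photograph's height is 1733.33 × 1.0204 ≈ 1768.70.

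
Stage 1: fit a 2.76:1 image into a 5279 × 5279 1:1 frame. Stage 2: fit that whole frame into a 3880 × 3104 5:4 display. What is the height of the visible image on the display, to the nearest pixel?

Inside the 5279×5279 canvas the image is width-limited at 5279.00 × 1912.68.
1:1 in 3880×3104: fills the height, so the intermediate becomes 3104.00 × 3104.00 — a scale of ×0.5880.
The image scales with it: height 1912.68 × 0.5880 ≈ 1124.64.

1125 px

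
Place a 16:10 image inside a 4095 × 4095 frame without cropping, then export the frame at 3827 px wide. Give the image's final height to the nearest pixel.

In the 4095×4095 frame the image fills the width: height = 4095 × 10/16 ≈ 2559.38 px.
The frame scales by 3827/4095 = 0.9346; 2559.38 × 0.9346 ≈ 2391.88 px.

2392 px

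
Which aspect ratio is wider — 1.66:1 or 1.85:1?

1.66 and 1.85; 1.85 > 1.66.

1.85:1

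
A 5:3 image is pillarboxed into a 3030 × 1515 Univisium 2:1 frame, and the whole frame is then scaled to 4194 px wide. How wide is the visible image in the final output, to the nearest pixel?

3495 px

Fitted into 3030×1515, the image spans the height; its width is 1515 × 5/3 ≈ 2525.00 px.
The frame scales by 4194/3030 = 1.3842; 2525.00 × 1.3842 ≈ 3495.00 px.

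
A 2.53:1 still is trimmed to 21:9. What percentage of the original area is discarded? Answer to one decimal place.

7.8%

Going from 2.53:1 to 21:9 means cutting width while keeping height.
Area ratio = (2.333)/(2.530) = 92.23%; the remaining 7.77% is cropped out.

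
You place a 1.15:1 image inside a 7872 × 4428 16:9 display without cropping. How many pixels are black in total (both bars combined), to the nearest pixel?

12308954 pixels

1.15:1 (1.150) < 16:9 (1.778), so the image fills the height.
That makes the image 5092.2000 px wide (4428 × 1.150).
Black = 7872 − 5092.2000 = 2779.8000 px.
Across the 4428-px span: 2779.8000 × 4428 ≈ 12308954 px.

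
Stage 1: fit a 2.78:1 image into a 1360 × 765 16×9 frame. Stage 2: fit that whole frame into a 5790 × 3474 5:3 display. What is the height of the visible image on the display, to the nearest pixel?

2.78:1 in 1360×765: fills the width, so the image is 1360.00 × 489.21.
The 16×9 canvas is width-limited in 5790×3474, giving 5790.00 × 3256.88; scale factor 4.2574.
So the image's height is 489.21 × 4.2574 ≈ 2082.73.

2083 px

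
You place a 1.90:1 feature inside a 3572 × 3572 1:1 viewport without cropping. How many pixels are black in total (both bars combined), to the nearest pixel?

6043824 pixels

1.90:1 is wider than 1:1, so it spans the full width.
That makes the image 1880.0000 px tall (3572 / 1.900).
Leftover height: 3572 − 1880.0000 = 1692.0000 px.
That's 1692.0000 × 3572 ≈ 6043824 black pixels.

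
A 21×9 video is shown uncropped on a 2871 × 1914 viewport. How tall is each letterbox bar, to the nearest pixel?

Since 2.333 > 1.500, the video is width-limited.
The video is 2871 × 9/21 ≈ 1230.43 px tall.
Black = 1914 − 1230.43 = 683.57 px, or 341.79 per bar.

342 px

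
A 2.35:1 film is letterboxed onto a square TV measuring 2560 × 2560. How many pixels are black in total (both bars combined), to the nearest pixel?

2.35:1 is wider than square, so it spans the full width.
Content height = 2560 / 2.350 ≈ 1089.3617 px.
Leftover height: 2560 − 1089.3617 = 1470.6383 px.
Bar area = 1470.6383 × 2560 ≈ 3764834 px.

3764834 pixels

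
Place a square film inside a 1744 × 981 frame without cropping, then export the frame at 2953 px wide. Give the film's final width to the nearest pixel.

1661 px

In the 1744×981 frame the film fills the height: width = 981 × 1/1 ≈ 981.00 px.
Resizing to 2953 px wide multiplies everything by 1.6932: 981.00 → 1661.06 px.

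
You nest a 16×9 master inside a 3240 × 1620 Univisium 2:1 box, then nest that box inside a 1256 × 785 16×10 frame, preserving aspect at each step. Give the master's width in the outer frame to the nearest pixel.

1116 px

16×9 in 3240×1620: fills the height, so the master is 2880.00 × 1620.00.
Univisium 2:1 in 1256×785: fills the width, so the intermediate becomes 1256.00 × 628.00 — a scale of ×0.3877.
The master scales with it: width 2880.00 × 0.3877 ≈ 1116.44.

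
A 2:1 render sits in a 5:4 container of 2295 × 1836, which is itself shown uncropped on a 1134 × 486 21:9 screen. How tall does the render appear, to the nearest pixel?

304 px

Inside the 2295×1836 canvas the render is width-limited at 2295.00 × 1147.50.
The 5:4 canvas is height-limited in 1134×486, giving 607.50 × 486.00; scale factor 0.2647.
So the render's height is 1147.50 × 0.2647 ≈ 303.75.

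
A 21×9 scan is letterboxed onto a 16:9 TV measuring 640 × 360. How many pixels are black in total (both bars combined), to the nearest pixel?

Since 2.333 > 1.778, the scan is width-limited.
The scan is 640 × 9/21 ≈ 274.2857 px tall.
360 − 274.2857 = 85.7143 px of bars.
Across the 640-px span: 85.7143 × 640 ≈ 54857 px.

54857 pixels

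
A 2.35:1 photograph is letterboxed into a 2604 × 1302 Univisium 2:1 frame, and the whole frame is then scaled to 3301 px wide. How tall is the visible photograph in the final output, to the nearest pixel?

1405 px

In the 2604×1302 frame the photograph fills the width: height = 2604 / 2.350 ≈ 1108.09 px.
The frame scales by 3301/2604 = 1.2677; 1108.09 × 1.2677 ≈ 1404.68 px.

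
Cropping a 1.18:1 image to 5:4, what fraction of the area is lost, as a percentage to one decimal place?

5.6%

5:4 is wider than 1.18:1, so the crop keeps the full width and trims the height.
Fraction kept = (1.180)/(1.250) ≈ 94.40%, so 5.60% is lost.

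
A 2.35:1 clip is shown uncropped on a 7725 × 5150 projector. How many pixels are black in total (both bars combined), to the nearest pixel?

2.35:1 is wider than 3×2, so it spans the full width.
That makes the image 3287.2340 px tall (7725 / 2.350).
5150 − 3287.2340 = 1862.7660 px of bars.
Across the 7725-px span: 1862.7660 × 7725 ≈ 14389867 px.

14389867 pixels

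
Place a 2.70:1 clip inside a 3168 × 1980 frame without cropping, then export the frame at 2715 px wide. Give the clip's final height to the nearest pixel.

1006 px

At 3168×1980 the clip is width-limited, so height = 3168 / 2.700 ≈ 1173.33 px.
Scaling 3168 → 2715 is ×0.8570, so the height becomes 1173.33 × 0.8570 ≈ 1005.56 px.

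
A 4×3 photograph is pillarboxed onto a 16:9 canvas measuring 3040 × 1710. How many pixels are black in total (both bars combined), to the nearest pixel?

4×3 is narrower than 16:9, so it spans the full height.
Content width = 1710 × 4/3 ≈ 2280.0000 px.
3040 − 2280.0000 = 760.0000 px of bars.
Across the 1710-px span: 760.0000 × 1710 ≈ 1299600 px.

1299600 pixels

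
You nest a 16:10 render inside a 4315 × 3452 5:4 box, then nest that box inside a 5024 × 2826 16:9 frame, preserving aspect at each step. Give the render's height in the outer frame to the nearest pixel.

Inside the 4315×3452 canvas the render is width-limited at 4315.00 × 2696.88.
5:4 in 5024×2826: fills the height, so the intermediate becomes 3532.50 × 2826.00 — a scale of ×0.8187.
So the render's height is 2696.88 × 0.8187 ≈ 2207.81.

2208 px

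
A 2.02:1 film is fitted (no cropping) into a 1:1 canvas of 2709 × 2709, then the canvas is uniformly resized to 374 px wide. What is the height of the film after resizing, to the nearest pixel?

At 2709×2709 the film is width-limited, so height = 2709 / 2.020 ≈ 1341.09 px.
The frame scales by 374/2709 = 0.1381; 1341.09 × 0.1381 ≈ 185.15 px.

185 px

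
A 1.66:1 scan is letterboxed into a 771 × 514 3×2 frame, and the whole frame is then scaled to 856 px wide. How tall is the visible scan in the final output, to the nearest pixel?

516 px

At 771×514 the scan is width-limited, so height = 771 / 1.660 ≈ 464.46 px.
The frame scales by 856/771 = 1.1102; 464.46 × 1.1102 ≈ 515.66 px.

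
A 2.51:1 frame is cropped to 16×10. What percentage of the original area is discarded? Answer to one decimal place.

36.3%

Going from 2.51:1 to 16×10 means cutting width while keeping height.
(1.600)/(2.510) ≈ 0.637 of the area survives, leaving 36.25% discarded.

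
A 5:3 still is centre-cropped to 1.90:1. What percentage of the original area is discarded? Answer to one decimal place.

1.90:1 is wider than 5:3, so the crop keeps the full width and trims the height.
Area ratio = (1.667)/(1.900) = 87.72%; the remaining 12.28% is cropped out.

12.3%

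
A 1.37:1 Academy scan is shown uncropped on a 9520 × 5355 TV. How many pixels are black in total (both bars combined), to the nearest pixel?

1.37:1 Academy is narrower than 16:9, so it spans the full height.
That makes the image 7336.3500 px wide (5355 × 1.370).
Black = 9520 − 7336.3500 = 2183.6500 px.
Across the 5355-px span: 2183.6500 × 5355 ≈ 11693446 px.

11693446 pixels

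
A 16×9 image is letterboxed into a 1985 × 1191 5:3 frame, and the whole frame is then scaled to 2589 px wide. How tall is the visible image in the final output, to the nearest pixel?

At 1985×1191 the image is width-limited, so height = 1985 × 9/16 ≈ 1116.56 px.
Resizing to 2589 px wide multiplies everything by 1.3043: 1116.56 → 1456.31 px.

1456 px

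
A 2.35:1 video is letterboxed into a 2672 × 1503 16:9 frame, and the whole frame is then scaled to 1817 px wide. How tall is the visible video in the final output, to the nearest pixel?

773 px

In the 2672×1503 frame the video fills the width: height = 2672 / 2.350 ≈ 1137.02 px.
The frame scales by 1817/2672 = 0.6800; 1137.02 × 0.6800 ≈ 773.19 px.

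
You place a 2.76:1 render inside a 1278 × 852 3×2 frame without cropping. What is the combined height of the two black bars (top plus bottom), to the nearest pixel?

2.76:1 (2.760) > 3×2 (1.500), so the render fills the width.
The render is 1278 / 2.760 ≈ 463.04 px tall.
Leftover height: 852 − 463.04 = 388.96 px.

389 px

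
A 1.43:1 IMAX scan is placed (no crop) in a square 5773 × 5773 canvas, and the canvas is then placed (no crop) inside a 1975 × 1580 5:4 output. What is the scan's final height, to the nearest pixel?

1.43:1 IMAX in 5773×5773: fills the width, so the scan is 5773.00 × 4037.06.
square in 1975×1580: fills the height, so the intermediate becomes 1580.00 × 1580.00 — a scale of ×0.2737.
Applying the same ×0.2737: 4037.06 → 1104.90.

1105 px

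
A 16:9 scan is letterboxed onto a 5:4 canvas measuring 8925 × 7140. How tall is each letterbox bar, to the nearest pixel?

1060 px

16:9 (1.778) > 5:4 (1.250), so the scan fills the width.
That makes the image 5020.31 px tall (8925 × 9/16).
7140 − 5020.31 = 2119.69 px of bars (1059.84 each).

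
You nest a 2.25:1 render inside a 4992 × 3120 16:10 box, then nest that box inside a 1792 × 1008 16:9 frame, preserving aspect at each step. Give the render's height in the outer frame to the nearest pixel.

First fit — 2.25:1 into 4992×3120 spans the width: 4992.00 × 2218.67.
The 16:10 canvas is height-limited in 1792×1008, giving 1612.80 × 1008.00; scale factor 0.3231.
Applying the same ×0.3231: 2218.67 → 716.80.

717 px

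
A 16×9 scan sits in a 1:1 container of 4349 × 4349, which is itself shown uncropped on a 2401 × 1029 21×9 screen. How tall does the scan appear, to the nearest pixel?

Inside the 4349×4349 canvas the scan is width-limited at 4349.00 × 2446.31.
Second fit — the 1:1 canvas into 2401×1029 spans the height: 1029.00 × 1029.00 (×0.2366 from 4349×4349).
Applying the same ×0.2366: 2446.31 → 578.81.

579 px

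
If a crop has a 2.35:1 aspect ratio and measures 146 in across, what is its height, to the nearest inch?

62 in

146 / 2.350 = 62.13.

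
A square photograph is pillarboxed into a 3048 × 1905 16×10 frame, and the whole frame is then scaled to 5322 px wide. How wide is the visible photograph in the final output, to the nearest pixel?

Fitted into 3048×1905, the photograph spans the height; its width is 1905 × 1/1 ≈ 1905.00 px.
The frame scales by 5322/3048 = 1.7461; 1905.00 × 1.7461 ≈ 3326.25 px.

3326 px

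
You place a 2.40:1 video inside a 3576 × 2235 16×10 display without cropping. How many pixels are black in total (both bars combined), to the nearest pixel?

2664120 pixels

Since 2.400 > 1.600, the video is width-limited.
Content height = 3576 / 2.400 ≈ 1490.0000 px.
Black = 2235 − 1490.0000 = 745.0000 px.
Across the 3576-px span: 745.0000 × 3576 ≈ 2664120 px.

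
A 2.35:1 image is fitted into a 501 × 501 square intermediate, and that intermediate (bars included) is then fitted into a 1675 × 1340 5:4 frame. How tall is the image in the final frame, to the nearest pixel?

Inside the 501×501 canvas the image is width-limited at 501.00 × 213.19.
Second fit — the square canvas into 1675×1340 spans the height: 1340.00 × 1340.00 (×2.6747 from 501×501).
Applying the same ×2.6747: 213.19 → 570.21.

570 px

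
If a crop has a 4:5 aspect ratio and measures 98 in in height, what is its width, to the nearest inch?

At 4:5, 98 / 5 × 4 ≈ 78.40.

78 in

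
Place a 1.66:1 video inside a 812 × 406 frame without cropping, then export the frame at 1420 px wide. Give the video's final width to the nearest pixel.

At 812×406 the video is height-limited, so width = 406 × 1.660 ≈ 673.96 px.
Scaling 812 → 1420 is ×1.7488, so the width becomes 673.96 × 1.7488 ≈ 1178.60 px.

1179 px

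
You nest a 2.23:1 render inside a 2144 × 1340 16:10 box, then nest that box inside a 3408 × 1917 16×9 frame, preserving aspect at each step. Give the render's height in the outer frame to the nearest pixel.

1375 px

2.23:1 in 2144×1340: fills the width, so the render is 2144.00 × 961.43.
The 16:10 canvas is height-limited in 3408×1917, giving 3067.20 × 1917.00; scale factor 1.4306.
Applying the same ×1.4306: 961.43 → 1375.43.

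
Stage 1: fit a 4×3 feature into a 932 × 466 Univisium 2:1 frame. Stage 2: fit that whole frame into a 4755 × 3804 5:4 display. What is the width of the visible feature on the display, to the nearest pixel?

4×3 in 932×466: fills the height, so the feature is 621.33 × 466.00.
Univisium 2:1 in 4755×3804: fills the width, so the intermediate becomes 4755.00 × 2377.50 — a scale of ×5.1019.
So the feature's width is 621.33 × 5.1019 ≈ 3170.00.

3170 px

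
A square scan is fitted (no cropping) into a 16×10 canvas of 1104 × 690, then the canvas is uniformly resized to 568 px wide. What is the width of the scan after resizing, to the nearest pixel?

355 px

In the 1104×690 frame the scan fills the height: width = 690 × 1/1 ≈ 690.00 px.
Resizing to 568 px wide multiplies everything by 0.5145: 690.00 → 355.00 px.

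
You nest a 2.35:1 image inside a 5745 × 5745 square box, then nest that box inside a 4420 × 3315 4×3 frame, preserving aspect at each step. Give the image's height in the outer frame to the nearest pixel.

2.35:1 in 5745×5745: fills the width, so the image is 5745.00 × 2444.68.
The square canvas is height-limited in 4420×3315, giving 3315.00 × 3315.00; scale factor 0.5770.
The image scales with it: height 2444.68 × 0.5770 ≈ 1410.64.

1411 px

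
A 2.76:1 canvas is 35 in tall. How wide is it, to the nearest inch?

97 in

35 × 2.760 = 96.60.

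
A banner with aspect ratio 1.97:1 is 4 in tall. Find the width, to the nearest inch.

8 in

At 1.97:1, 4 × 1.970 ≈ 7.88.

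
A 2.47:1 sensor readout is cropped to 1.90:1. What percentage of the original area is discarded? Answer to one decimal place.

Going from 2.47:1 to 1.90:1 means cutting width while keeping height.
Fraction kept = (1.900)/(2.470) ≈ 76.92%, so 23.08% is lost.

23.1%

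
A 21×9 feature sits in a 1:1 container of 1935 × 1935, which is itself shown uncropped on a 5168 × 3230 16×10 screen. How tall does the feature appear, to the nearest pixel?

1384 px

Inside the 1935×1935 canvas the feature is width-limited at 1935.00 × 829.29.
The 1:1 canvas is height-limited in 5168×3230, giving 3230.00 × 3230.00; scale factor 1.6693.
So the feature's height is 829.29 × 1.6693 ≈ 1384.29.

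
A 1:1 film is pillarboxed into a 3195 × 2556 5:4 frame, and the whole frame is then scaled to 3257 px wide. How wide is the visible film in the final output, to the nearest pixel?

Fitted into 3195×2556, the film spans the height; its width is 2556 × 1/1 ≈ 2556.00 px.
Resizing to 3257 px wide multiplies everything by 1.0194: 2556.00 → 2605.60 px.

2606 px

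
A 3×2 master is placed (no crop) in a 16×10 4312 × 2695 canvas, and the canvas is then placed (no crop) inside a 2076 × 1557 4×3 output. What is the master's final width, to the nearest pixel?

1946 px

3×2 in 4312×2695: fills the height, so the master is 4042.50 × 2695.00.
Second fit — the 16×10 canvas into 2076×1557 spans the width: 2076.00 × 1297.50 (×0.4814 from 4312×2695).
Applying the same ×0.4814: 4042.50 → 1946.25.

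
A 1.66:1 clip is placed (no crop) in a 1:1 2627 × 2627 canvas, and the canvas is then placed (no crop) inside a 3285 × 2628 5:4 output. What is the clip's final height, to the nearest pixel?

1583 px

1.66:1 in 2627×2627: fills the width, so the clip is 2627.00 × 1582.53.
The 1:1 canvas is height-limited in 3285×2628, giving 2628.00 × 2628.00; scale factor 1.0004.
So the clip's height is 1582.53 × 1.0004 ≈ 1583.13.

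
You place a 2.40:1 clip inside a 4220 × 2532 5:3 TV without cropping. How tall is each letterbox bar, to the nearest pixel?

387 px

2.40:1 is wider than 5:3, so it spans the full width.
The clip is 4220 / 2.400 ≈ 1758.33 px tall.
2532 − 1758.33 = 773.67 px of bars (386.83 each).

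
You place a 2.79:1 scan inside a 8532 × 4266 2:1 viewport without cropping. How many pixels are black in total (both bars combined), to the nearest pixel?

Since 2.790 > 2.000, the scan is width-limited.
Content height = 8532 / 2.790 ≈ 3058.0645 px.
Leftover height: 4266 − 3058.0645 = 1207.9355 px.
Bar area = 1207.9355 × 8532 ≈ 10306106 px.

10306106 pixels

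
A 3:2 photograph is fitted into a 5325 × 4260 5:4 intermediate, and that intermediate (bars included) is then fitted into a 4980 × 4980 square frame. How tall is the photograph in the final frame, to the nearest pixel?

Inside the 5325×4260 canvas the photograph is width-limited at 5325.00 × 3550.00.
Second fit — the 5:4 canvas into 4980×4980 spans the width: 4980.00 × 3984.00 (×0.9352 from 5325×4260).
The photograph scales with it: height 3550.00 × 0.9352 ≈ 3320.00.

3320 px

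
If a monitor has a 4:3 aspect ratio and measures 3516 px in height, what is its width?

4688 px

Width = 3516 / 3 × 4 = 4688.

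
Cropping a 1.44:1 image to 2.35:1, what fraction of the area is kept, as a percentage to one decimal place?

61.3%

2.35:1 is wider than 1.44:1, so the crop keeps the full width and trims the height.
Fraction kept = (1.440)/(2.350) ≈ 61.28%.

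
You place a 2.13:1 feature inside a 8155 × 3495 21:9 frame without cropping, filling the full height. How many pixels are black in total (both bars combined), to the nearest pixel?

That makes the image 7444.3500 px wide (3495 × 2.130).
Leftover width: 8155 − 7444.3500 = 710.6500 px.
That's 710.6500 × 3495 ≈ 2483722 black pixels.

2483722 pixels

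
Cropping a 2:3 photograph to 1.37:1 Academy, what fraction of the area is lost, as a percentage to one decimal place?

Going from 2:3 to 1.37:1 Academy means cutting height while keeping width.
(0.667)/(1.370) ≈ 0.487 of the area survives, leaving 51.34% discarded.

51.3%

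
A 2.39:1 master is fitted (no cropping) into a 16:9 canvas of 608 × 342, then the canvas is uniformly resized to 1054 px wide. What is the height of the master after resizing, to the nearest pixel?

In the 608×342 frame the master fills the width: height = 608 / 2.390 ≈ 254.39 px.
Scaling 608 → 1054 is ×1.7336, so the height becomes 254.39 × 1.7336 ≈ 441.00 px.

441 px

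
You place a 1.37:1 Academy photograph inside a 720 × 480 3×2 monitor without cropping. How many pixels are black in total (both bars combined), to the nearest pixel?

29952 pixels

Since 1.370 < 1.500, the photograph is height-limited.
The photograph is 480 × 1.370 ≈ 657.6000 px wide.
Leftover width: 720 − 657.6000 = 62.4000 px.
Across the 480-px span: 62.4000 × 480 ≈ 29952 px.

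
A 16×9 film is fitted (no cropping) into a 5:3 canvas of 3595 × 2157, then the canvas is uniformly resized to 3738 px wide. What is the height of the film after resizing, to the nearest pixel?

2103 px

At 3595×2157 the film is width-limited, so height = 3595 × 9/16 ≈ 2022.19 px.
Scaling 3595 → 3738 is ×1.0398, so the height becomes 2022.19 × 1.0398 ≈ 2102.62 px.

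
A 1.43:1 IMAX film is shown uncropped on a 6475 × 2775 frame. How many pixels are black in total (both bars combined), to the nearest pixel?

6956231 pixels

1.43:1 IMAX (1.430) < 21×9 (2.333), so the film fills the height.
Content width = 2775 × 1.430 ≈ 3968.2500 px.
Leftover width: 6475 − 3968.2500 = 2506.7500 px.
That's 2506.7500 × 2775 ≈ 6956231 black pixels.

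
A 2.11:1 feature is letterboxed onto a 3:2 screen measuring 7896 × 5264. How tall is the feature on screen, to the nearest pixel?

3742 px

2.11:1 is wider than 3:2, so it spans the full width.
The feature is 7896 / 2.110 ≈ 3742.18 px tall.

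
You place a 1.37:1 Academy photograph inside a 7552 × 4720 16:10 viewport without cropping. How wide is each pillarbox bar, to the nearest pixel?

543 px

1.37:1 Academy (1.370) < 16:10 (1.600), so the photograph fills the height.
That makes the image 6466.40 px wide (4720 × 1.370).
7552 − 6466.40 = 1085.60 px of bars (542.80 each).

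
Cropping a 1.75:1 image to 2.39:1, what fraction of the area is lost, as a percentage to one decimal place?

2.39:1 is wider than 1.75:1, so the crop keeps the full width and trims the height.
Area ratio = (1.750)/(2.390) = 73.22%; the remaining 26.78% is cropped out.

26.8%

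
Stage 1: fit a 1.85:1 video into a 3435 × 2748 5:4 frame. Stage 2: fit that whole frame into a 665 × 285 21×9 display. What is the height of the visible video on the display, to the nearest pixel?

193 px

Inside the 3435×2748 canvas the video is width-limited at 3435.00 × 1856.76.
Second fit — the 5:4 canvas into 665×285 spans the height: 356.25 × 285.00 (×0.1037 from 3435×2748).
The video scales with it: height 1856.76 × 0.1037 ≈ 192.57.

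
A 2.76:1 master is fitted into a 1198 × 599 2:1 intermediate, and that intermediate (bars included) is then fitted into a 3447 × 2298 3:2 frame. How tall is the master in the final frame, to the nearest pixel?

1249 px

2.76:1 in 1198×599: fills the width, so the master is 1198.00 × 434.06.
2:1 in 3447×2298: fills the width, so the intermediate becomes 3447.00 × 1723.50 — a scale of ×2.8773.
So the master's height is 434.06 × 2.8773 ≈ 1248.91.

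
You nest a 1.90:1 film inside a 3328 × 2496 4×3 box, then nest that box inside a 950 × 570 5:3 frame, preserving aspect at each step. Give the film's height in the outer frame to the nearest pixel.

400 px

1.90:1 in 3328×2496: fills the width, so the film is 3328.00 × 1751.58.
The 4×3 canvas is height-limited in 950×570, giving 760.00 × 570.00; scale factor 0.2284.
So the film's height is 1751.58 × 0.2284 ≈ 400.00.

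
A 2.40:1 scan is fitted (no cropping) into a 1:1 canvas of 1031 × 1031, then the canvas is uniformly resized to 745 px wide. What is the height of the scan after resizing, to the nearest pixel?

310 px

In the 1031×1031 frame the scan fills the width: height = 1031 / 2.400 ≈ 429.58 px.
Scaling 1031 → 745 is ×0.7226, so the height becomes 429.58 × 0.7226 ≈ 310.42 px.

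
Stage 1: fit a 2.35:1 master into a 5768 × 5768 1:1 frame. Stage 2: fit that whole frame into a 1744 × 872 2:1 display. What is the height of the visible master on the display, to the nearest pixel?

Inside the 5768×5768 canvas the master is width-limited at 5768.00 × 2454.47.
The 1:1 canvas is height-limited in 1744×872, giving 872.00 × 872.00; scale factor 0.1512.
So the master's height is 2454.47 × 0.1512 ≈ 371.06.

371 px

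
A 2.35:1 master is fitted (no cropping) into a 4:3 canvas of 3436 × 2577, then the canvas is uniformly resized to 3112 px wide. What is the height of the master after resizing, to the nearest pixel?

At 3436×2577 the master is width-limited, so height = 3436 / 2.350 ≈ 1462.13 px.
The frame scales by 3112/3436 = 0.9057; 1462.13 × 0.9057 ≈ 1324.26 px.

1324 px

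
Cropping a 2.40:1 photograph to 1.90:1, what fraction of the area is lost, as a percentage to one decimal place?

20.8%

Going from 2.40:1 to 1.90:1 means cutting width while keeping height.
Area ratio = (1.900)/(2.400) = 79.17%; the remaining 20.83% is cropped out.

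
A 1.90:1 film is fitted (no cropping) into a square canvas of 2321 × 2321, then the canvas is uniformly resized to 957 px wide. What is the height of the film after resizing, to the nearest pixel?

In the 2321×2321 frame the film fills the width: height = 2321 / 1.900 ≈ 1221.58 px.
Scaling 2321 → 957 is ×0.4123, so the height becomes 1221.58 × 0.4123 ≈ 503.68 px.

504 px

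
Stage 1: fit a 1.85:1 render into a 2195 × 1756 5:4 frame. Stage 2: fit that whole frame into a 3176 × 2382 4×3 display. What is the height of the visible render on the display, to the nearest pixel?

Inside the 2195×1756 canvas the render is width-limited at 2195.00 × 1186.49.
Second fit — the 5:4 canvas into 3176×2382 spans the height: 2977.50 × 2382.00 (×1.3565 from 2195×1756).
So the render's height is 1186.49 × 1.3565 ≈ 1609.46.

1609 px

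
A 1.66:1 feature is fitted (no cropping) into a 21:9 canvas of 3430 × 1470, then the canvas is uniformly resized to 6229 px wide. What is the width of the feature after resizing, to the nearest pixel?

At 3430×1470 the feature is height-limited, so width = 1470 × 1.660 ≈ 2440.20 px.
Resizing to 6229 px wide multiplies everything by 1.8160: 2440.20 → 4431.49 px.

4431 px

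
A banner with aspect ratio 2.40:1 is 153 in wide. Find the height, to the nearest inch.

64 in

153 / 2.400 = 63.75.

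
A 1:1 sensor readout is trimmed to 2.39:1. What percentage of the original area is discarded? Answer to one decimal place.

58.2%

2.39:1 is wider than 1:1, so the crop keeps the full width and trims the height.
Area ratio = (1.000)/(2.390) = 41.84%; the remaining 58.16% is cropped out.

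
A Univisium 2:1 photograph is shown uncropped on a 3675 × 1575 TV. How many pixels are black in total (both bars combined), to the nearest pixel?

826875 pixels

Univisium 2:1 (2.000) < 21:9 (2.333), so the photograph fills the height.
The photograph is 1575 × 2/1 ≈ 3150.0000 px wide.
Leftover width: 3675 − 3150.0000 = 525.0000 px.
Across the 1575-px span: 525.0000 × 1575 ≈ 826875 px.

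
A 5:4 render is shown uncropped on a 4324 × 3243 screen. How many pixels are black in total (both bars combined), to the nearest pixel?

876421 pixels

5:4 is narrower than 4:3, so it spans the full height.
The render is 3243 × 5/4 ≈ 4053.7500 px wide.
Black = 4324 − 4053.7500 = 270.2500 px.
Bar area = 270.2500 × 3243 ≈ 876421 px.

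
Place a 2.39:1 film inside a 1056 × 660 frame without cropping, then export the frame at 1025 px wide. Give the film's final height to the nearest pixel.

429 px

At 1056×660 the film is width-limited, so height = 1056 / 2.390 ≈ 441.84 px.
Resizing to 1025 px wide multiplies everything by 0.9706: 441.84 → 428.87 px.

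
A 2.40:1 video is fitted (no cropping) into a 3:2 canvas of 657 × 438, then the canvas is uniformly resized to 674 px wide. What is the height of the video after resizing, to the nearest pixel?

Fitted into 657×438, the video spans the width; its height is 657 / 2.400 ≈ 273.75 px.
Resizing to 674 px wide multiplies everything by 1.0259: 273.75 → 280.83 px.

281 px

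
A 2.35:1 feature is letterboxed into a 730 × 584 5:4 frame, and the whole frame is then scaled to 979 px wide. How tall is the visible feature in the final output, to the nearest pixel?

417 px

Fitted into 730×584, the feature spans the width; its height is 730 / 2.350 ≈ 310.64 px.
Scaling 730 → 979 is ×1.3411, so the height becomes 310.64 × 1.3411 ≈ 416.60 px.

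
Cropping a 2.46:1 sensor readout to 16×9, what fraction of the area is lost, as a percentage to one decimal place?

27.7%

The height stays; only width is cut (since 16×9 is narrower than 2.46:1).
Area ratio = (1.778)/(2.460) = 72.27%; the remaining 27.73% is cropped out.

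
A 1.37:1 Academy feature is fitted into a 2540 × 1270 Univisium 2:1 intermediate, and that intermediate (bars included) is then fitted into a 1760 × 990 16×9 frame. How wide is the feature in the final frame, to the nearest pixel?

1206 px

Inside the 2540×1270 canvas the feature is height-limited at 1739.90 × 1270.00.
Univisium 2:1 in 1760×990: fills the width, so the intermediate becomes 1760.00 × 880.00 — a scale of ×0.6929.
The feature scales with it: width 1739.90 × 0.6929 ≈ 1205.60.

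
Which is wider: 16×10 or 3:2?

16×10

16×10 = 1.6 and 3:2 = 1.5; 1.6 > 1.5.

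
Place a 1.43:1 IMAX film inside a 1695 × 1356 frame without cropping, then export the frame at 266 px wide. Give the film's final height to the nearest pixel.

At 1695×1356 the film is width-limited, so height = 1695 / 1.430 ≈ 1185.31 px.
Scaling 1695 → 266 is ×0.1569, so the height becomes 1185.31 × 0.1569 ≈ 186.01 px.

186 px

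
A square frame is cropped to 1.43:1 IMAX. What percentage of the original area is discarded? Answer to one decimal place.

1.43:1 IMAX is wider than square, so the crop keeps the full width and trims the height.
Fraction kept = (1.000)/(1.430) ≈ 69.93%, so 30.07% is lost.

30.1%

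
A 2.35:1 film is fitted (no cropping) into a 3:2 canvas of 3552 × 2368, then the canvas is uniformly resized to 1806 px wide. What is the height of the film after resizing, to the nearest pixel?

769 px

In the 3552×2368 frame the film fills the width: height = 3552 / 2.350 ≈ 1511.49 px.
Scaling 3552 → 1806 is ×0.5084, so the height becomes 1511.49 × 0.5084 ≈ 768.51 px.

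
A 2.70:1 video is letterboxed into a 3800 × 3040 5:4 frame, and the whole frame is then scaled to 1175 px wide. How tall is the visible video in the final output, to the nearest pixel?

435 px

In the 3800×3040 frame the video fills the width: height = 3800 / 2.700 ≈ 1407.41 px.
The frame scales by 1175/3800 = 0.3092; 1407.41 × 0.3092 ≈ 435.19 px.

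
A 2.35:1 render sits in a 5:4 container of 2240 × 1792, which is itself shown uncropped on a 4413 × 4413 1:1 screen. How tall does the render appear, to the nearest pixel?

1878 px

Inside the 2240×1792 canvas the render is width-limited at 2240.00 × 953.19.
Second fit — the 5:4 canvas into 4413×4413 spans the width: 4413.00 × 3530.40 (×1.9701 from 2240×1792).
The render scales with it: height 953.19 × 1.9701 ≈ 1877.87.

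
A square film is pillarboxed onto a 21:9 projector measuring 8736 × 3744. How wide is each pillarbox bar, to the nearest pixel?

2496 px

Since 1.000 < 2.333, the film is height-limited.
That makes the image 3744.00 px wide (3744 × 1/1).
Leftover width: 8736 − 3744.00 = 4992.00 px → 2496.00 each side.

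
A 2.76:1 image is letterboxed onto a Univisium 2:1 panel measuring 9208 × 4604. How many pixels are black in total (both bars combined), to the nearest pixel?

Since 2.760 > 2.000, the image is width-limited.
The image is 9208 / 2.760 ≈ 3336.2319 px tall.
4604 − 3336.2319 = 1267.7681 px of bars.
That's 1267.7681 × 9208 ≈ 11673609 black pixels.

11673609 pixels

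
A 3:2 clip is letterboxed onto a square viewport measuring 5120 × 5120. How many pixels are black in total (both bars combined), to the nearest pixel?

8738133 pixels

Since 1.500 > 1.000, the clip is width-limited.
The clip is 5120 × 2/3 ≈ 3413.3333 px tall.
5120 − 3413.3333 = 1706.6667 px of bars.
That's 1706.6667 × 5120 ≈ 8738133 black pixels.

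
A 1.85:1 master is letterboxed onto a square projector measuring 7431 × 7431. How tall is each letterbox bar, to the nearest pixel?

1707 px

Since 1.850 > 1.000, the master is width-limited.
The master is 7431 / 1.850 ≈ 4016.76 px tall.
Leftover height: 7431 − 4016.76 = 3414.24 px → 1707.12 each side.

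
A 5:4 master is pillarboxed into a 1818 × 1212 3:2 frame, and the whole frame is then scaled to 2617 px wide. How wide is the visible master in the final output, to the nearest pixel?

In the 1818×1212 frame the master fills the height: width = 1212 × 5/4 ≈ 1515.00 px.
The frame scales by 2617/1818 = 1.4395; 1515.00 × 1.4395 ≈ 2180.83 px.

2181 px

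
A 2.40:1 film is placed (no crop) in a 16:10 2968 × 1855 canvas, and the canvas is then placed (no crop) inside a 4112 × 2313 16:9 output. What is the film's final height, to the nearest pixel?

First fit — 2.40:1 into 2968×1855 spans the width: 2968.00 × 1236.67.
The 16:10 canvas is height-limited in 4112×2313, giving 3700.80 × 2313.00; scale factor 1.2469.
So the film's height is 1236.67 × 1.2469 ≈ 1542.00.

1542 px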